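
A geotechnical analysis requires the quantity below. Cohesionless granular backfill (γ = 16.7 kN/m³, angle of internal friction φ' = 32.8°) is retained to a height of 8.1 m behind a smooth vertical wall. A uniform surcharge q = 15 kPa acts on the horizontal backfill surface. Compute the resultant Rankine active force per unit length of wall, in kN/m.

K_a = tan²(45° − φ/2) = 0.2973.
Soil triangle: ½ K_a γ H² = 0.5×0.2973×16.7×8.1² = 162.9 kN/m.
Surcharge rectangle: K_a q H = 0.2973×15×8.1 = 36.12 kN/m.
Total = 162.9 + 36.12 = 199.0 kN/m.

199 kN/m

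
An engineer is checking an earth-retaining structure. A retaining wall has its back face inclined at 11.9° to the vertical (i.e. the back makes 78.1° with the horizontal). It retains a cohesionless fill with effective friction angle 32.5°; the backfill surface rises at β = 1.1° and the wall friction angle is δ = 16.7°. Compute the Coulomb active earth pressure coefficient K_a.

K_a = sin²(α+φ) / [sin²α · sin(α−δ) · (1 + √{sin(φ+δ)sin(φ−β) / (sin(α−δ)sin(α+β))})²].
With α = 78.1°, φ = 32.5°, δ = 16.7°, β = 1.1°: K_a = 0.3709.

0.371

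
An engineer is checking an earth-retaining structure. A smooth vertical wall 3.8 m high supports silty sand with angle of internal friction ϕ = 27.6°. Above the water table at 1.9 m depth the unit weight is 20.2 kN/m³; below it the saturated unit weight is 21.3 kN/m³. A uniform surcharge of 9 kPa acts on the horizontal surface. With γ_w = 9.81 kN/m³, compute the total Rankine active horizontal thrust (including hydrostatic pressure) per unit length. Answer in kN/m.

K_a = tan²(45° − φ/2) = 0.3668.
γ' = 21.3 − 9.81 = 11.49 kN/m³. h₂ = H − d_w = 1.9 m.
σ'_h: at surface K_a·q = 3.301; at WT K_a(q+γd_w) = 17.38; at base K_a(q+γd_w+γ'h₂) = 25.39 kPa.
P₁ = ½(3.301+17.38)×1.9 = 19.64; P₂ = ½(17.38+25.39)×1.9 = 40.62; P_w = ½γ_w h₂² = 17.71.
Total = 19.64+40.62+17.71 = 77.98 kN/m.

78.0 kN/m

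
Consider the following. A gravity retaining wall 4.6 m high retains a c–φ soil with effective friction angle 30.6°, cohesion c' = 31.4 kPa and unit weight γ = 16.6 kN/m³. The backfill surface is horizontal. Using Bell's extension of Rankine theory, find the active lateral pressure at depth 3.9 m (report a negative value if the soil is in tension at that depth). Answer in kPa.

K_a = (1 − sin φ)/(1 + sin φ) = 0.3253.
σ_a = K_a γ z − 2c√K_a = 0.3253×16.6×3.9 − 2×31.4×0.5704 = -14.76 kPa.

-14.8 kPa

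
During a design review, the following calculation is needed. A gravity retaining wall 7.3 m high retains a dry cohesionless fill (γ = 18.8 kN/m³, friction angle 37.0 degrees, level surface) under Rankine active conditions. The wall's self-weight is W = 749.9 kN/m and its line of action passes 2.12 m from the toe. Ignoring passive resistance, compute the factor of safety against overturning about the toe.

K_a = tan²(45° − 37.0°/2) = 0.2486.
P_a = ½K_aγH² = 0.5×0.2486×18.8×7.3² = 124.5 kN/m, acting at H/3 = 2.433 m above the base.
Overturning moment M_o = P_a × H/3 = 124.5 × 2.433 = 303.0.
Resisting moment M_r = W × 2.12 = 749.9 × 2.12 = 1590.
FS_overturning = M_r/M_o = 1590/303.0 = 5.247.

5.25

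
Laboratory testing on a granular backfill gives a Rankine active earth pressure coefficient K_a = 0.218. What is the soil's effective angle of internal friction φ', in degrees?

K_a = tan²(45° − φ/2) ⇒ 45° − φ/2 = arctan(√0.218) = 25.03°.
φ = 2(45° − 25.03°) = 39.94°.

39.9°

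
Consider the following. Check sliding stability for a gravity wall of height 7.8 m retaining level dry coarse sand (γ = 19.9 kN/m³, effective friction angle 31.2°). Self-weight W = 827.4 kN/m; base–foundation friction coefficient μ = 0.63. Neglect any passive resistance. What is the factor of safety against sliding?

K_a = tan²(45° − 31.2°/2) = 0.3175.
P_a = ½K_aγH² = 0.5×0.3175×19.9×7.8² = 192.2 kN/m, acting at H/3 = 2.600 m above the base.
FS_sliding = μW / P_a = 0.63×827.4 / 192.2 = 2.712.

2.71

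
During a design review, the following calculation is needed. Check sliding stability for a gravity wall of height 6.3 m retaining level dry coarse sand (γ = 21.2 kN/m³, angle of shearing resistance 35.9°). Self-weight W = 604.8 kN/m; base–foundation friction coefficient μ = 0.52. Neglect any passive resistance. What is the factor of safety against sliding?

2.87

K_a = tan²(45° − 35.9°/2) = 0.2607.
P_a = ½K_aγH² = 0.5×0.2607×21.2×6.3² = 109.7 kN/m, acting at H/3 = 2.100 m above the base.
FS_sliding = μW / P_a = 0.52×604.8 / 109.7 = 2.867.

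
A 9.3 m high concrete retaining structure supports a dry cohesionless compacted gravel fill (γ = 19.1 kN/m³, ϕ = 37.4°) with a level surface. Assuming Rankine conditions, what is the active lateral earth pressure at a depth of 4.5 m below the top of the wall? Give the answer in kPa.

21.0 kPa

K_a = (1 − sin φ)/(1 + sin φ) = 0.2443.
σ_h = K_a γ z = 0.2443 × 19.1 × 4.5 = 20.99 kPa.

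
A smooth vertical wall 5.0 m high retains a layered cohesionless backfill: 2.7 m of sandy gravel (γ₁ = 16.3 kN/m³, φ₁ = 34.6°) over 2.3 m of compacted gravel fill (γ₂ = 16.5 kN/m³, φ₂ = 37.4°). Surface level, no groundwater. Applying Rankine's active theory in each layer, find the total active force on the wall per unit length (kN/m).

K_a1 = tan²(45°−34.6°/2) = 0.2756; K_a2 = tan²(45°−37.4°/2) = 0.2443.
Layer 1: σ at base = K_a1 γ₁ h₁ = 12.13 kPa; P₁ = ½×12.13×2.7 = 16.38.
Layer 2: σ_v at top = γ₁h₁ = 44.01; σ_h top = K_a2×44.01 = 10.75; σ_h base = K_a2×(44.01+16.5×2.3) = 20.02.
P₂ = ½(10.75+20.02)×2.3 = 35.39. Total P_a = 16.38+35.39 = 51.76 kN/m.

51.8 kN/m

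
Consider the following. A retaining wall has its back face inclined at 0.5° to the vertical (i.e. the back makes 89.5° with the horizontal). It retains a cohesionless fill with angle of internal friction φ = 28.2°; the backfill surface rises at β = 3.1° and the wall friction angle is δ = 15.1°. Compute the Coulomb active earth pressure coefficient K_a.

0.339

K_a = sin²(α+φ) / [sin²α · sin(α−δ) · (1 + √{sin(φ+δ)sin(φ−β) / (sin(α−δ)sin(α+β))})²].
With α = 89.5°, φ = 28.2°, δ = 15.1°, β = 3.1°: K_a = 0.3389.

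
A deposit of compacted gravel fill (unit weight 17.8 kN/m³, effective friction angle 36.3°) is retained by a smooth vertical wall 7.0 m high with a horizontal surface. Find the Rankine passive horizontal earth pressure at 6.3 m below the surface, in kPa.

438 kPa

K_p = (1 + sin φ)/(1 − sin φ) = 3.902.
σ_h = K_p γ z = 3.902 × 17.8 × 6.3 = 437.6 kPa.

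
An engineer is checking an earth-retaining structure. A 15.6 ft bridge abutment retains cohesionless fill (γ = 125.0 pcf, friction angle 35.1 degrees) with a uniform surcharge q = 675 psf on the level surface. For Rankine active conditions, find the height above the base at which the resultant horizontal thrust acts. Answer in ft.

6.26 ft

K_a = 0.2698.
Triangular part P₁ = ½K_aγH² = 4104 at H/3 = 5.200 ft; rectangular part P₂ = K_a q H = 2841 at H/2 = 7.800 ft.
ȳ = (P₁·5.200 + P₂·7.800)/(P₁+P₂) = 6.264 ft.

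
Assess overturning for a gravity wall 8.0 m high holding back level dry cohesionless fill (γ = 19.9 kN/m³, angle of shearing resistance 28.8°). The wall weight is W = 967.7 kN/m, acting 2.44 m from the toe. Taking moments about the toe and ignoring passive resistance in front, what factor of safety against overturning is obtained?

K_a = tan²(45° − 28.8°/2) = 0.3498.
P_a = ½K_aγH² = 0.5×0.3498×19.9×8.0² = 222.7 kN/m, acting at H/3 = 2.667 m above the base.
Overturning moment M_o = P_a × H/3 = 222.7 × 2.667 = 593.9.
Resisting moment M_r = W × 2.44 = 967.7 × 2.44 = 2361.
FS_overturning = M_r/M_o = 2361/593.9 = 3.976.

3.98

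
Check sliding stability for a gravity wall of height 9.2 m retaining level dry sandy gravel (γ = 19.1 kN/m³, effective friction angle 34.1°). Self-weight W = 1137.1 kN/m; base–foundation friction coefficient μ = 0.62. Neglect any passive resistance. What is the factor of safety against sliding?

K_a = tan²(45° − 34.1°/2) = 0.2815.
P_a = ½K_aγH² = 0.5×0.2815×19.1×9.2² = 227.6 kN/m, acting at H/3 = 3.067 m above the base.
FS_sliding = μW / P_a = 0.62×1137.1 / 227.6 = 3.098.

3.10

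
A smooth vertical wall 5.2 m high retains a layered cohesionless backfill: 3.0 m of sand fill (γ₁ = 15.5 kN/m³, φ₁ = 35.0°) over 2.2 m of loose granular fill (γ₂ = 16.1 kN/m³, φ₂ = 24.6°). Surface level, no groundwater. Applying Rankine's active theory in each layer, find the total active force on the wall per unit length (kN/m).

K_a1 = tan²(45°−35.0°/2) = 0.2710; K_a2 = tan²(45°−24.6°/2) = 0.4121.
Layer 1: σ at base = K_a1 γ₁ h₁ = 12.60 kPa; P₁ = ½×12.60×3.0 = 18.90.
Layer 2: σ_v at top = γ₁h₁ = 46.50; σ_h top = K_a2×46.50 = 19.16; σ_h base = K_a2×(46.50+16.1×2.2) = 33.76.
P₂ = ½(19.16+33.76)×2.2 = 58.22. Total P_a = 18.90+58.22 = 77.12 kN/m.

77.1 kN/m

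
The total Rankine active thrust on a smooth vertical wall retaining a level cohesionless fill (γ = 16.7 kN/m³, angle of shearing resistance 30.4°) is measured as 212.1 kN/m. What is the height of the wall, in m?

8.80 m

K_a = 0.3280. P_a = ½ K_a γ H² ⇒ H = √(2P_a/(K_a γ)).
H = √(2×212.1/(0.3280×16.7)) = 8.800 m.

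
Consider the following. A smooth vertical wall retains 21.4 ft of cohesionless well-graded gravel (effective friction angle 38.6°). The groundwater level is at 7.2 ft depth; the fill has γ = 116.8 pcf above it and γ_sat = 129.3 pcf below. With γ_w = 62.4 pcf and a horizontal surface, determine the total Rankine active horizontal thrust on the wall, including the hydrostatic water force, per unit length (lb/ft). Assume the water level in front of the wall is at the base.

11300 lb/ft

K_a = tan²(45° − φ/2) = 0.2316.
γ' = 129.3 − 62.4 = 66.90 pcf. Depth below WT = 14.2 ft.
σ'_h at WT = K_a γ d_w = 194.8 psf; at base = 194.8 + K_a γ' × 14.2 = 414.8 psf.
P₁ (0–7.2 ft) = ½×194.8×7.2 = 701.2. P₂ (7.2–21.4 ft) = ½(194.8+414.8)×14.2 = 4328.
P_w = ½ γ_w h₂² = 0.5×62.4×14.2² = 6291. Total = 701.2+4328+6291 = 11320 lb/ft.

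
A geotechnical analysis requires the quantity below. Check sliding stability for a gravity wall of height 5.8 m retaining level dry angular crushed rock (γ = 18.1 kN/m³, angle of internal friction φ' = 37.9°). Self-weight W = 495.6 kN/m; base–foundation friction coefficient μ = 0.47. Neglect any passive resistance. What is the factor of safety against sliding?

K_a = tan²(45° − 37.9°/2) = 0.2389.
P_a = ½K_aγH² = 0.5×0.2389×18.1×5.8² = 72.74 kN/m, acting at H/3 = 1.933 m above the base.
FS_sliding = μW / P_a = 0.47×495.6 / 72.74 = 3.202.

3.20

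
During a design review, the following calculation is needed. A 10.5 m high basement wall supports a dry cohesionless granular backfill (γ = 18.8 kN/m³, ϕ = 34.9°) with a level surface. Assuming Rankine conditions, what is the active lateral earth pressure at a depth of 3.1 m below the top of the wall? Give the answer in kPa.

K_a = (1 − sin φ)/(1 + sin φ) = 0.2721.
σ_h = K_a γ z = 0.2721 × 18.8 × 3.1 = 15.86 kPa.

15.9 kPa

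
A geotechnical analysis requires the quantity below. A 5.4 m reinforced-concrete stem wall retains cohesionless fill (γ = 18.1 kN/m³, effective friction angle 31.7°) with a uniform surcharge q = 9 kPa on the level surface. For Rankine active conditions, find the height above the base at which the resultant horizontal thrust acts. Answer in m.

K_a = 0.3111.
Triangular part P₁ = ½K_aγH² = 82.09 at H/3 = 1.800 m; rectangular part P₂ = K_a q H = 15.12 at H/2 = 2.700 m.
ȳ = (P₁·1.800 + P₂·2.700)/(P₁+P₂) = 1.940 m.

1.94 m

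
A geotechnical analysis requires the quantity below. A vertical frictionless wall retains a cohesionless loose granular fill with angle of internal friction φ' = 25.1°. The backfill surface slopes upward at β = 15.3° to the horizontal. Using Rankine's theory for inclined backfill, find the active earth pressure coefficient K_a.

0.470

K_a = cos β · (cos β − √(cos²β − cos²φ)) / (cos β + √(cos²β − cos²φ)).
cos β = 0.9646, cos φ = 0.9056, √(cos²β − cos²φ) = 0.3321.
K_a = 0.9646 × (0.9646 − 0.3321)/(0.9646 + 0.3321) = 0.4704.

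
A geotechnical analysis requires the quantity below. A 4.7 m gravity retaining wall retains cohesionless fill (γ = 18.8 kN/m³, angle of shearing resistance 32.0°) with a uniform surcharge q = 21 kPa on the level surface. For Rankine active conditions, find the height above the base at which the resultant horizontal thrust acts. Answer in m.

K_a = 0.3073.
Triangular part P₁ = ½K_aγH² = 63.80 at H/3 = 1.567 m; rectangular part P₂ = K_a q H = 30.33 at H/2 = 2.350 m.
ȳ = (P₁·1.567 + P₂·2.350)/(P₁+P₂) = 1.819 m.

1.82 m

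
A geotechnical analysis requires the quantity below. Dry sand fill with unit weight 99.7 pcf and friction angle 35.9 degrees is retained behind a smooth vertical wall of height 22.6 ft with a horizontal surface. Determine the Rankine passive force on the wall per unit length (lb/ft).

97700 lb/ft

K_p = tan²(45° + φ/2) = 3.835.
P_p = ½ K_p γ H² = 0.5 × 3.835 × 99.7 × 22.6² = 97650 lb/ft.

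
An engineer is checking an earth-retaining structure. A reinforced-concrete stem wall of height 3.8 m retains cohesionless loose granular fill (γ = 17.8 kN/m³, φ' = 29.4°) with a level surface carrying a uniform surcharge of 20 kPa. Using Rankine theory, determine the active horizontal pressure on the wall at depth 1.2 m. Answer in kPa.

14.1 kPa

K_a = (1 − sin φ)/(1 + sin φ) = 0.3415.
σ_v = γz + q = 17.8 × 1.2 + 20 = 41.36 kPa.
σ_h = K_a σ_v = 0.3415 × 41.36 = 14.12 kPa.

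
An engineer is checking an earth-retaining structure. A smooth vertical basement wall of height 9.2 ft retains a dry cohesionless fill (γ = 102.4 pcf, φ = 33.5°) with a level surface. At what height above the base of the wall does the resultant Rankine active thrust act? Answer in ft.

3.07 ft

K_a = 0.2887.
The pressure distribution is triangular, so the resultant acts at H/3 above the base = 9.2/3 = 3.067 ft.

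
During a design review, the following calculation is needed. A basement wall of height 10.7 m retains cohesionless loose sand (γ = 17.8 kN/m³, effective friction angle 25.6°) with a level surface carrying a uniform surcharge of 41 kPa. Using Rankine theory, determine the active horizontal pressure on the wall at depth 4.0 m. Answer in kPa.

K_a = (1 − sin φ)/(1 + sin φ) = 0.3966.
σ_v = γz + q = 17.8 × 4.0 + 41 = 112.2 kPa.
σ_h = K_a σ_v = 0.3966 × 112.2 = 44.49 kPa.

44.5 kPa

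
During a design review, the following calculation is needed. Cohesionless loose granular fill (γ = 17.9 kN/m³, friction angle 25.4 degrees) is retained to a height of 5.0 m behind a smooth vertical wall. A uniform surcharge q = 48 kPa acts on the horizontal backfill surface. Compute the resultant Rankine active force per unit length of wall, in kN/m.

K_a = tan²(45° − φ/2) = 0.3996.
Soil triangle: ½ K_a γ H² = 0.5×0.3996×17.9×5.0² = 89.42 kN/m.
Surcharge rectangle: K_a q H = 0.3996×48×5.0 = 95.91 kN/m.
Total = 89.42 + 95.91 = 185.3 kN/m.

185 kN/m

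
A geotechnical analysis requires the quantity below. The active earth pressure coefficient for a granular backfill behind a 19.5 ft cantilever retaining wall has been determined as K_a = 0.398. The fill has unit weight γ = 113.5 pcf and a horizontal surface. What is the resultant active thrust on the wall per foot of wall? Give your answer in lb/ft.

P = ½ K_a γ H² = 0.5 × 0.398 × 113.5 × 19.5² = 8589 lb/ft.

8590 lb/ft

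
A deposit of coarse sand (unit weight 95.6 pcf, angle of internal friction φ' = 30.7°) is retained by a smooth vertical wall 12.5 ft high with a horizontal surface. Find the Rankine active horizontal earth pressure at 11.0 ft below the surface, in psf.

341 psf

K_a = (1 − sin φ)/(1 + sin φ) = 0.3240.
σ_h = K_a γ z = 0.3240 × 95.6 × 11.0 = 340.7 psf.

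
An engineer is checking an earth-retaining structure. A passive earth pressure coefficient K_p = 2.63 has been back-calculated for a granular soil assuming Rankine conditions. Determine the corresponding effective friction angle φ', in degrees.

K_p = (1+sin φ)/(1−sin φ) ⇒ sin φ = (K_p − 1)/(K_p + 1) = 0.4490.
φ = arcsin(0.4490) = 26.68°.

26.7°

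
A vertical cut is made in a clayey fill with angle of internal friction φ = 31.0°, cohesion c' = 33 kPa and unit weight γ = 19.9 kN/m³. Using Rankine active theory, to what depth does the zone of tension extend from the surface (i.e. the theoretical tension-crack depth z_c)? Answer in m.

K_a = tan²(45° − 31.0°/2) = 0.3201; √K_a = 0.5658.
The active pressure is zero where K_a γ z = 2c√K_a, so z_c = 2c/(γ√K_a) = 2×33/(19.9×0.5658) = 5.862 m.

5.86 m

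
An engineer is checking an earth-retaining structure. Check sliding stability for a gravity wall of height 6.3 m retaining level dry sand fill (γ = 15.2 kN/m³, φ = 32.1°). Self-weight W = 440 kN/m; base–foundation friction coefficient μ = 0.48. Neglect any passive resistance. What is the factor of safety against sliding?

2.29

K_a = tan²(45° − 32.1°/2) = 0.3060.
P_a = ½K_aγH² = 0.5×0.3060×15.2×6.3² = 92.30 kN/m, acting at H/3 = 2.100 m above the base.
FS_sliding = μW / P_a = 0.48×440 / 92.30 = 2.288.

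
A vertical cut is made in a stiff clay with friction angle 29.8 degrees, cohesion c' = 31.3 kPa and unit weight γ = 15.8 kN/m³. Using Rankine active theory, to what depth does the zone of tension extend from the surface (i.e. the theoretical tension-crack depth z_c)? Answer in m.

K_a = tan²(45° − 29.8°/2) = 0.3360; √K_a = 0.5797.
The active pressure is zero where K_a γ z = 2c√K_a, so z_c = 2c/(γ√K_a) = 2×31.3/(15.8×0.5797) = 6.835 m.

6.83 m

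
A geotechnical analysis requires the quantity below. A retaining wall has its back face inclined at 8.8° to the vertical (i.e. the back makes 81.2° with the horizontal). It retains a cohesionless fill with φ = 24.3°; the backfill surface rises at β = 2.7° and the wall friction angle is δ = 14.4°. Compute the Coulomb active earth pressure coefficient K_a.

0.459

K_a = sin²(α+φ) / [sin²α · sin(α−δ) · (1 + √{sin(φ+δ)sin(φ−β) / (sin(α−δ)sin(α+β))})²].
With α = 81.2°, φ = 24.3°, δ = 14.4°, β = 2.7°: K_a = 0.4586.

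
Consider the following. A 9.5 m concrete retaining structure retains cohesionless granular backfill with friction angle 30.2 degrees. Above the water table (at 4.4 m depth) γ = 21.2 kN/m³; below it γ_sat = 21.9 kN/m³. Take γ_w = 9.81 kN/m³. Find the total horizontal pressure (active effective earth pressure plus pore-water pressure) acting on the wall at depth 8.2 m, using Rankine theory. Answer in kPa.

83.3 kPa

K_a = (1 − sin φ)/(1 + sin φ) = 0.3307.
γ' = 21.9 − 9.81 = 12.09 kN/m³.
Effective vertical stress at 8.2 m: σ'_v = 21.2×4.4 + 12.09×3.80 = 139.2 kPa.
σ'_h = K_a σ'_v = 0.3307 × 139.2 = 46.03 kPa; u = γ_w × 3.80 = 37.28 kPa.
Total σ_h = 46.03 + 37.28 = 83.31 kPa.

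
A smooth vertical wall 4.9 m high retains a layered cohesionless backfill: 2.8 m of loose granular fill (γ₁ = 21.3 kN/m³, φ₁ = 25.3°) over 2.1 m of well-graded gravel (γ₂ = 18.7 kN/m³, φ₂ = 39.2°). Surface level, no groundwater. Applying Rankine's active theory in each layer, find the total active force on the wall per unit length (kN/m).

K_a1 = tan²(45°−25.3°/2) = 0.4012; K_a2 = tan²(45°−39.2°/2) = 0.2255.
Layer 1: σ at base = K_a1 γ₁ h₁ = 23.93 kPa; P₁ = ½×23.93×2.8 = 33.50.
Layer 2: σ_v at top = γ₁h₁ = 59.64; σ_h top = K_a2×59.64 = 13.45; σ_h base = K_a2×(59.64+18.7×2.1) = 22.30.
P₂ = ½(13.45+22.30)×2.1 = 37.54. Total P_a = 33.50+37.54 = 71.03 kN/m.

71.0 kN/m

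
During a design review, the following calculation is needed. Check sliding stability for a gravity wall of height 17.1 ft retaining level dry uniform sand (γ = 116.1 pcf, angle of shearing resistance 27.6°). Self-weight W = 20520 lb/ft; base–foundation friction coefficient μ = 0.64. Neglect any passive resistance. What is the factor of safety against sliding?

2.11

K_a = tan²(45° − 27.6°/2) = 0.3668.
P_a = ½K_aγH² = 0.5×0.3668×116.1×17.1² = 6226 lb/ft, acting at H/3 = 5.700 ft above the base.
FS_sliding = μW / P_a = 0.64×20520 / 6226 = 2.109.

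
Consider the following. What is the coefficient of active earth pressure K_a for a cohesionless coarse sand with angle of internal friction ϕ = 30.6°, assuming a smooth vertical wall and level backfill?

0.325

K_a = (1 − sin φ)/(1 + sin φ) = (1 − sin 30.6°)/(1 + sin 30.6°) = 0.3253.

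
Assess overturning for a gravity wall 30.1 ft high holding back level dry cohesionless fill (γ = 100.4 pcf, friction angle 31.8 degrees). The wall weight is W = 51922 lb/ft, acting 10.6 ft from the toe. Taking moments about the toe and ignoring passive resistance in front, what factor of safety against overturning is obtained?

3.89

K_a = tan²(45° − 31.8°/2) = 0.3098.
P_a = ½K_aγH² = 0.5×0.3098×100.4×30.1² = 14090 lb/ft, acting at H/3 = 10.03 ft above the base.
Overturning moment M_o = P_a × H/3 = 14090 × 10.03 = 141400.
Resisting moment M_r = W × 10.6 = 51922 × 10.6 = 550400.
FS_overturning = M_r/M_o = 550400/141400 = 3.893.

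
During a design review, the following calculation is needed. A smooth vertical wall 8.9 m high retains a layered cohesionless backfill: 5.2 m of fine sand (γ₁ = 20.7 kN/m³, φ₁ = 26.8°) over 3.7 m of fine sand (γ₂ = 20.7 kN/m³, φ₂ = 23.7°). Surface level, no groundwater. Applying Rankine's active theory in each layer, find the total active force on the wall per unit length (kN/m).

K_a1 = tan²(45°−26.8°/2) = 0.3785; K_a2 = tan²(45°−23.7°/2) = 0.4266.
Layer 1: σ at base = K_a1 γ₁ h₁ = 40.74 kPa; P₁ = ½×40.74×5.2 = 105.9.
Layer 2: σ_v at top = γ₁h₁ = 107.6; σ_h top = K_a2×107.6 = 45.92; σ_h base = K_a2×(107.6+20.7×3.7) = 78.59.
P₂ = ½(45.92+78.59)×3.7 = 230.3. Total P_a = 105.9+230.3 = 336.3 kN/m.

336 kN/m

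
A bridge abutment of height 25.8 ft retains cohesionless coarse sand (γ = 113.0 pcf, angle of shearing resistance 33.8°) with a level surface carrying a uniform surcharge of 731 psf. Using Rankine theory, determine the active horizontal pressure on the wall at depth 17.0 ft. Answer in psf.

756 psf

K_a = (1 − sin φ)/(1 + sin φ) = 0.2851.
σ_v = γz + q = 113.0 × 17.0 + 731 = 2652 psf.
σ_h = K_a σ_v = 0.2851 × 2652 = 756.1 psf.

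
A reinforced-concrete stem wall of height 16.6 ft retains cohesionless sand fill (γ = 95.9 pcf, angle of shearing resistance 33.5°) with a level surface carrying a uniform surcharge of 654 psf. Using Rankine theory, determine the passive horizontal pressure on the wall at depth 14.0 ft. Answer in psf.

6920 psf

K_p = (1 + sin φ)/(1 − sin φ) = 3.464.
σ_v = γz + q = 95.9 × 14.0 + 654 = 1997 psf.
σ_h = K_p σ_v = 3.464 × 1997 = 6916 psf.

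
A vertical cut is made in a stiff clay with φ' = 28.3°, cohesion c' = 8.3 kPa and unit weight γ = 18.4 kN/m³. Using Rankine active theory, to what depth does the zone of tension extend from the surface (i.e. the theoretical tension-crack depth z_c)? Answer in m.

K_a = tan²(45° − 28.3°/2) = 0.3568; √K_a = 0.5973.
The active pressure is zero where K_a γ z = 2c√K_a, so z_c = 2c/(γ√K_a) = 2×8.3/(18.4×0.5973) = 1.510 m.

1.51 m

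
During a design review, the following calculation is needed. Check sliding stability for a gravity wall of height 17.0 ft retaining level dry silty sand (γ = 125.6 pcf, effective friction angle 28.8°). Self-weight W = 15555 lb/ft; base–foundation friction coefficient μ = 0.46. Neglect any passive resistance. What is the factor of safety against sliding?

1.13

K_a = tan²(45° − 28.8°/2) = 0.3498.
P_a = ½K_aγH² = 0.5×0.3498×125.6×17.0² = 6348 lb/ft, acting at H/3 = 5.667 ft above the base.
FS_sliding = μW / P_a = 0.46×15555 / 6348 = 1.127.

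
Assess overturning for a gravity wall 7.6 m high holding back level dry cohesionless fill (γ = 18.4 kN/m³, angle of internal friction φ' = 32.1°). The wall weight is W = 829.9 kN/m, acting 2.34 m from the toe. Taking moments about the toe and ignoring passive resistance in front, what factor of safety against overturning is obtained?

K_a = tan²(45° − 32.1°/2) = 0.3060.
P_a = ½K_aγH² = 0.5×0.3060×18.4×7.6² = 162.6 kN/m, acting at H/3 = 2.533 m above the base.
Overturning moment M_o = P_a × H/3 = 162.6 × 2.533 = 411.9.
Resisting moment M_r = W × 2.34 = 829.9 × 2.34 = 1942.
FS_overturning = M_r/M_o = 1942/411.9 = 4.714.

4.71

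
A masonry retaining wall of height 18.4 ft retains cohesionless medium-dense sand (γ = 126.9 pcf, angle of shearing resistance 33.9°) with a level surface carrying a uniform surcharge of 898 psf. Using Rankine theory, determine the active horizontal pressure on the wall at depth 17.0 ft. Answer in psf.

867 psf

K_a = (1 − sin φ)/(1 + sin φ) = 0.2839.
σ_v = γz + q = 126.9 × 17.0 + 898 = 3055 psf.
σ_h = K_a σ_v = 0.2839 × 3055 = 867.4 psf.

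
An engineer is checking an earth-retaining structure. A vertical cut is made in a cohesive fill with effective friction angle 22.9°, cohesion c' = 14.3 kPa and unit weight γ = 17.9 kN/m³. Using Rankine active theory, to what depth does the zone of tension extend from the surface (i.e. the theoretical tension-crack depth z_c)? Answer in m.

K_a = tan²(45° − 22.9°/2) = 0.4398; √K_a = 0.6631.
The active pressure is zero where K_a γ z = 2c√K_a, so z_c = 2c/(γ√K_a) = 2×14.3/(17.9×0.6631) = 2.409 m.

2.41 m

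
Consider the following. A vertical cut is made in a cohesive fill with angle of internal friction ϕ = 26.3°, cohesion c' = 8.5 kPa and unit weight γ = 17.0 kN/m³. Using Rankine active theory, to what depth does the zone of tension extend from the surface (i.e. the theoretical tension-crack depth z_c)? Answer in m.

1.61 m

K_a = tan²(45° − 26.3°/2) = 0.3859; √K_a = 0.6212.
The active pressure is zero where K_a γ z = 2c√K_a, so z_c = 2c/(γ√K_a) = 2×8.5/(17.0×0.6212) = 1.610 m.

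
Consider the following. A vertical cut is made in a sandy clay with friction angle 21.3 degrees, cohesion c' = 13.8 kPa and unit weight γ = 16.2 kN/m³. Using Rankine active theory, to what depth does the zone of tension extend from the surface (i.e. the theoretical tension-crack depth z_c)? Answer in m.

2.49 m

K_a = tan²(45° − 21.3°/2) = 0.4671; √K_a = 0.6834.
The active pressure is zero where K_a γ z = 2c√K_a, so z_c = 2c/(γ√K_a) = 2×13.8/(16.2×0.6834) = 2.493 m.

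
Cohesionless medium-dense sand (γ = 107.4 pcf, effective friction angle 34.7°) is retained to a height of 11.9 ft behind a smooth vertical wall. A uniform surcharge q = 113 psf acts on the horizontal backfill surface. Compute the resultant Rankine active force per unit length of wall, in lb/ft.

K_a = tan²(45° − φ/2) = 0.2745.
Soil triangle: ½ K_a γ H² = 0.5×0.2745×107.4×11.9² = 2087 lb/ft.
Surcharge rectangle: K_a q H = 0.2745×113×11.9 = 369.1 lb/ft.
Total = 2087 + 369.1 = 2456 lb/ft.

2460 lb/ft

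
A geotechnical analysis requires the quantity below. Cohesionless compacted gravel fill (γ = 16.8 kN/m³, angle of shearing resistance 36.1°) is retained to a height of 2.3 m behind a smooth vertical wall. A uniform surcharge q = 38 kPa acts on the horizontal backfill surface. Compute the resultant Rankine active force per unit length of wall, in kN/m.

34.1 kN/m

K_a = tan²(45° − φ/2) = 0.2585.
Soil triangle: ½ K_a γ H² = 0.5×0.2585×16.8×2.3² = 11.49 kN/m.
Surcharge rectangle: K_a q H = 0.2585×38×2.3 = 22.59 kN/m.
Total = 11.49 + 22.59 = 34.08 kN/m.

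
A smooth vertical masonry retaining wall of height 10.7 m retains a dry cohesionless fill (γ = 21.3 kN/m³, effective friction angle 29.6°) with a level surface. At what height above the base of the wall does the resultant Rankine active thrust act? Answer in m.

K_a = 0.3387.
The pressure distribution is triangular, so the resultant acts at H/3 above the base = 10.7/3 = 3.567 m.

3.57 m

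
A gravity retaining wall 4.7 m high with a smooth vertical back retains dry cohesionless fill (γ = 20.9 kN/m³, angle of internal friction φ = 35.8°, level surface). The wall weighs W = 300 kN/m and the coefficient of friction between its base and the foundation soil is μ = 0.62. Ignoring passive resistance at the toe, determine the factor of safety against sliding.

K_a = tan²(45° − 35.8°/2) = 0.2619.
P_a = ½K_aγH² = 0.5×0.2619×20.9×4.7² = 60.45 kN/m, acting at H/3 = 1.567 m above the base.
FS_sliding = μW / P_a = 0.62×300 / 60.45 = 3.077.

3.08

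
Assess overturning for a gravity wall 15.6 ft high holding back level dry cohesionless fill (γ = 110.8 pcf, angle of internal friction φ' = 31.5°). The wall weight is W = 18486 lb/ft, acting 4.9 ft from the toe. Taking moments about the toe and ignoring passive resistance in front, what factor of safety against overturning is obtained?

4.12

K_a = tan²(45° − 31.5°/2) = 0.3136.
P_a = ½K_aγH² = 0.5×0.3136×110.8×15.6² = 4228 lb/ft, acting at H/3 = 5.200 ft above the base.
Overturning moment M_o = P_a × H/3 = 4228 × 5.200 = 21990.
Resisting moment M_r = W × 4.9 = 18486 × 4.9 = 90580.
FS_overturning = M_r/M_o = 90580/21990 = 4.120.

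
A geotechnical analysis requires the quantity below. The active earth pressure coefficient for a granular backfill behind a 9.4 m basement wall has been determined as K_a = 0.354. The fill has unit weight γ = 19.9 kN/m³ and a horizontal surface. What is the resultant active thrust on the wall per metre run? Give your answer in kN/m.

P = ½ K_a γ H² = 0.5 × 0.354 × 19.9 × 9.4² = 311.2 kN/m.

311 kN/m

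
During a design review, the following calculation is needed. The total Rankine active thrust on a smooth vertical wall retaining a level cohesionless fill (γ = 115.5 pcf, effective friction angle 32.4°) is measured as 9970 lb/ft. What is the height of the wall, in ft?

K_a = 0.3022. P_a = ½ K_a γ H² ⇒ H = √(2P_a/(K_a γ)).
H = √(2×9970/(0.3022×115.5)) = 23.90 ft.

23.9 ft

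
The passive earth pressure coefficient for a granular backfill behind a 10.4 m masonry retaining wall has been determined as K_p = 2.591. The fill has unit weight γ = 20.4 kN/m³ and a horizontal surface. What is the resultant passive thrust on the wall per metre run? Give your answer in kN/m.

P = ½ K_p γ H² = 0.5 × 2.591 × 20.4 × 10.4² = 2858 kN/m.

2860 kN/m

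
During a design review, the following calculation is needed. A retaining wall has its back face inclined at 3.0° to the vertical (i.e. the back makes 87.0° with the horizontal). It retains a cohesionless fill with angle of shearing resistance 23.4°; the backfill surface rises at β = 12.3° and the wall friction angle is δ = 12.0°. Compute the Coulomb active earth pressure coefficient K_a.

K_a = sin²(α+φ) / [sin²α · sin(α−δ) · (1 + √{sin(φ+δ)sin(φ−β) / (sin(α−δ)sin(α+β))})²].
With α = 87.0°, φ = 23.4°, δ = 12.0°, β = 12.3°: K_a = 0.5064.

0.506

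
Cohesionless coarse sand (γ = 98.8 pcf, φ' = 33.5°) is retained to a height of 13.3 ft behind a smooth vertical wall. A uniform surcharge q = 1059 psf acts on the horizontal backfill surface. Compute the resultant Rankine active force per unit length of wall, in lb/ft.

K_a = tan²(45° − φ/2) = 0.2887.
Soil triangle: ½ K_a γ H² = 0.5×0.2887×98.8×13.3² = 2523 lb/ft.
Surcharge rectangle: K_a q H = 0.2887×1059×13.3 = 4066 lb/ft.
Total = 2523 + 4066 = 6589 lb/ft.

6590 lb/ft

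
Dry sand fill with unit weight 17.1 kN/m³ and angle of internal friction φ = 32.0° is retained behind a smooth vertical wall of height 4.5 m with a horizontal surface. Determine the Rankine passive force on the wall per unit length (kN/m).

563 kN/m

K_p = tan²(45° + φ/2) = 3.255.
P_p = ½ K_p γ H² = 0.5 × 3.255 × 17.1 × 4.5² = 563.5 kN/m.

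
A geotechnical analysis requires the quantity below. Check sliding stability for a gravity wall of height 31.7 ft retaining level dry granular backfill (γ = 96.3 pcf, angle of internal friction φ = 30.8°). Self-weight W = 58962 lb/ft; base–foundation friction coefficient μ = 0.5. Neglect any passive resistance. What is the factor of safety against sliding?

K_a = tan²(45° − 30.8°/2) = 0.3227.
P_a = ½K_aγH² = 0.5×0.3227×96.3×31.7² = 15610 lb/ft, acting at H/3 = 10.57 ft above the base.
FS_sliding = μW / P_a = 0.5×58962 / 15610 = 1.888.

1.89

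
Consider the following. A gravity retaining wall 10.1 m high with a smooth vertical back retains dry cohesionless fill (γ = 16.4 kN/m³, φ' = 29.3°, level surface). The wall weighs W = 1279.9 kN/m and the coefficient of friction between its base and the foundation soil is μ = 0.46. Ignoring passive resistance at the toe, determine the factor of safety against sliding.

K_a = tan²(45° − 29.3°/2) = 0.3428.
P_a = ½K_aγH² = 0.5×0.3428×16.4×10.1² = 286.8 kN/m, acting at H/3 = 3.367 m above the base.
FS_sliding = μW / P_a = 0.46×1279.9 / 286.8 = 2.053.

2.05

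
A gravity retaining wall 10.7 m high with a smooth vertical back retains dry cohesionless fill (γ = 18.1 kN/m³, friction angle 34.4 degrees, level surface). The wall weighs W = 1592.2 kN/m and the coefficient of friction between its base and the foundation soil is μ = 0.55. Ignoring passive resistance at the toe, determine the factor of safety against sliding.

K_a = tan²(45° − 34.4°/2) = 0.2780.
P_a = ½K_aγH² = 0.5×0.2780×18.1×10.7² = 288.0 kN/m, acting at H/3 = 3.567 m above the base.
FS_sliding = μW / P_a = 0.55×1592.2 / 288.0 = 3.040.

3.04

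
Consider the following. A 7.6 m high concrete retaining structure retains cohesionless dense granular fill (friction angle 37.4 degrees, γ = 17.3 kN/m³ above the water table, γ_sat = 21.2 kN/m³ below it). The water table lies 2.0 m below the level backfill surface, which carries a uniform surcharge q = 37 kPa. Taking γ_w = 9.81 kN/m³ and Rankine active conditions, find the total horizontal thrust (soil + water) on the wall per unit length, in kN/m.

K_a = tan²(45° − φ/2) = 0.2443.
γ' = 21.2 − 9.81 = 11.39 kN/m³. h₂ = H − d_w = 5.6 m.
σ'_h: at surface K_a·q = 9.038; at WT K_a(q+γd_w) = 17.49; at base K_a(q+γd_w+γ'h₂) = 33.07 kPa.
P₁ = ½(9.038+17.49)×2.0 = 26.53; P₂ = ½(17.49+33.07)×5.6 = 141.6; P_w = ½γ_w h₂² = 153.8.
Total = 26.53+141.6+153.8 = 321.9 kN/m.

322 kN/m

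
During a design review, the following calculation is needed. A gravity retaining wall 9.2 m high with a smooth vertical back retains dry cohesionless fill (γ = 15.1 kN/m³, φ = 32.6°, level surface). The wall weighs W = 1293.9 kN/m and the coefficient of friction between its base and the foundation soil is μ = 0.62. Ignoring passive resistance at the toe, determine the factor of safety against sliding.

K_a = tan²(45° − 32.6°/2) = 0.2997.
P_a = ½K_aγH² = 0.5×0.2997×15.1×9.2² = 191.5 kN/m, acting at H/3 = 3.067 m above the base.
FS_sliding = μW / P_a = 0.62×1293.9 / 191.5 = 4.188.

4.19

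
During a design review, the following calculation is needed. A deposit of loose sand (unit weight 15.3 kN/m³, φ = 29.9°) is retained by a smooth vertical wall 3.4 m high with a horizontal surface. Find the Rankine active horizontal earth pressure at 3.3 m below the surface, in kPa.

16.9 kPa

K_a = (1 − sin φ)/(1 + sin φ) = 0.3347.
σ_h = K_a γ z = 0.3347 × 15.3 × 3.3 = 16.90 kPa.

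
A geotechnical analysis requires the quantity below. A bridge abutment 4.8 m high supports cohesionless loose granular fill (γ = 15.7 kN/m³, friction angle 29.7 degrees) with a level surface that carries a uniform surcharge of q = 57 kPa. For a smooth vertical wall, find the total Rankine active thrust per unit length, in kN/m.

K_a = tan²(45° − φ/2) = 0.3374.
Soil triangle: ½ K_a γ H² = 0.5×0.3374×15.7×4.8² = 61.02 kN/m.
Surcharge rectangle: K_a q H = 0.3374×57×4.8 = 92.31 kN/m.
Total = 61.02 + 92.31 = 153.3 kN/m.

153 kN/m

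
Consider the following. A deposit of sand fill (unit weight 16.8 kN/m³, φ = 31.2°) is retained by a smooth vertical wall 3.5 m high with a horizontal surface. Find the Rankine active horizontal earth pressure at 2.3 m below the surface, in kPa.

12.3 kPa

K_a = (1 − sin φ)/(1 + sin φ) = 0.3175.
σ_h = K_a γ z = 0.3175 × 16.8 × 2.3 = 12.27 kPa.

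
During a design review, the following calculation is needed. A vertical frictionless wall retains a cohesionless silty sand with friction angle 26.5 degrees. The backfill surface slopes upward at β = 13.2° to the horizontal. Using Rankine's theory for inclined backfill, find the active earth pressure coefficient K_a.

K_a = cos β · (cos β − √(cos²β − cos²φ)) / (cos β + √(cos²β − cos²φ)).
cos β = 0.9736, cos φ = 0.8949, √(cos²β − cos²φ) = 0.3833.
K_a = 0.9736 × (0.9736 − 0.3833)/(0.9736 + 0.3833) = 0.4235.

0.423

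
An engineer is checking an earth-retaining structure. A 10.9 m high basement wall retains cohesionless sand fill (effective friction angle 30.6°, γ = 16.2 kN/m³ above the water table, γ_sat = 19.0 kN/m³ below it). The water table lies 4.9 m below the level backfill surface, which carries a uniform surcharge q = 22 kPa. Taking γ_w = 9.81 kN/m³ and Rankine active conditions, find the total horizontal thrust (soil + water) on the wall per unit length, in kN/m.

527 kN/m

K_a = tan²(45° − φ/2) = 0.3253.
γ' = 19.0 − 9.81 = 9.190 kN/m³. h₂ = H − d_w = 6.0 m.
σ'_h: at surface K_a·q = 7.158; at WT K_a(q+γd_w) = 32.98; at base K_a(q+γd_w+γ'h₂) = 50.92 kPa.
P₁ = ½(7.158+32.98)×4.9 = 98.35; P₂ = ½(32.98+50.92)×6.0 = 251.7; P_w = ½γ_w h₂² = 176.6.
Total = 98.35+251.7+176.6 = 526.6 kN/m.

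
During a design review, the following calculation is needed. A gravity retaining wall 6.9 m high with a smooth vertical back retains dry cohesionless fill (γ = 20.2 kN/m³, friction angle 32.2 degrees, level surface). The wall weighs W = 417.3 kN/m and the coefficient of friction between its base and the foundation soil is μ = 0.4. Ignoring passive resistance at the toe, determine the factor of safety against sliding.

K_a = tan²(45° − 32.2°/2) = 0.3047.
P_a = ½K_aγH² = 0.5×0.3047×20.2×6.9² = 146.5 kN/m, acting at H/3 = 2.300 m above the base.
FS_sliding = μW / P_a = 0.4×417.3 / 146.5 = 1.139.

1.14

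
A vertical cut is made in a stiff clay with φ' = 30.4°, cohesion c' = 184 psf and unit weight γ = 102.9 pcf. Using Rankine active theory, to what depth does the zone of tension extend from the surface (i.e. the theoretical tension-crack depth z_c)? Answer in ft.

6.24 ft

K_a = tan²(45° − 30.4°/2) = 0.3280; √K_a = 0.5727.
The active pressure is zero where K_a γ z = 2c√K_a, so z_c = 2c/(γ√K_a) = 2×184/(102.9×0.5727) = 6.245 ft.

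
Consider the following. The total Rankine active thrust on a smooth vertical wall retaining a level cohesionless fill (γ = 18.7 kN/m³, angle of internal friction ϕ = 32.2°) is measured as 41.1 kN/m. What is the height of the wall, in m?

3.80 m

K_a = 0.3047. P_a = ½ K_a γ H² ⇒ H = √(2P_a/(K_a γ)).
H = √(2×41.1/(0.3047×18.7)) = 3.798 m.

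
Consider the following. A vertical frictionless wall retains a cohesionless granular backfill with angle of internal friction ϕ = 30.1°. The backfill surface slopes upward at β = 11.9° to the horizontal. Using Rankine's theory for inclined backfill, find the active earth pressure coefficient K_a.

K_a = cos β · (cos β − √(cos²β − cos²φ)) / (cos β + √(cos²β − cos²φ)).
cos β = 0.9785, cos φ = 0.8652, √(cos²β − cos²φ) = 0.4572.
K_a = 0.9785 × (0.9785 − 0.4572)/(0.9785 + 0.4572) = 0.3553.

0.355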